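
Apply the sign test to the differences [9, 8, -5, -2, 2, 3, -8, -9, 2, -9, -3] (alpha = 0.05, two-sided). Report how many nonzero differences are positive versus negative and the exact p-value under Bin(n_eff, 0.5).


Step 1: Discard zero differences. Original n = 11; n_eff = number of nonzero differences = 11.
Nonzero differences (with sign): +9, +8, -5, -2, +2, +3, -8, -9, +2, -9, -3
Step 2: Count signs: positive = 5, negative = 6.
Step 3: Under H0: P(positive) = 0.5, so the number of positives S ~ Bin(11, 0.5).
Step 4: Two-sided exact p-value = sum of Bin(11,0.5) probabilities at or below the observed probability = 1.000000.
Step 5: alpha = 0.05. fail to reject H0.

n_eff = 11, pos = 5, neg = 6, p = 1.000000, fail to reject H0.


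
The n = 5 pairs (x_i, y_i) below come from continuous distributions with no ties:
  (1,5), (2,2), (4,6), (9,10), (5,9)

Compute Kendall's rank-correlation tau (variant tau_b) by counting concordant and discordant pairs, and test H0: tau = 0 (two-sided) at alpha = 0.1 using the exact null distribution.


Step 1: Enumerate the 10 unordered pairs (i,j) with i<j and classify each by sign(x_j-x_i) * sign(y_j-y_i).
  (1,2):dx=+1,dy=-3->D; (1,3):dx=+3,dy=+1->C; (1,4):dx=+8,dy=+5->C; (1,5):dx=+4,dy=+4->C
  (2,3):dx=+2,dy=+4->C; (2,4):dx=+7,dy=+8->C; (2,5):dx=+3,dy=+7->C; (3,4):dx=+5,dy=+4->C
  (3,5):dx=+1,dy=+3->C; (4,5):dx=-4,dy=-1->C
Step 2: C = 9, D = 1, total pairs = 10.
Step 3: tau = (C - D)/(n(n-1)/2) = (9 - 1)/10 = 0.800000.
Step 4: Exact two-sided p-value (enumerate n! = 120 permutations of y under H0): p = 0.083333.
Step 5: alpha = 0.1. reject H0.

tau_b = 0.8000 (C=9, D=1), p = 0.083333, reject H0.


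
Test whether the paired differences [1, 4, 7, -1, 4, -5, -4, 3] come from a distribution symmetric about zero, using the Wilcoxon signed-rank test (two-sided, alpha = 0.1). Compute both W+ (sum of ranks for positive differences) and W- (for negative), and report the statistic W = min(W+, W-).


Step 1: Drop any zero differences (none here) and take |d_i|.
|d| = [1, 4, 7, 1, 4, 5, 4, 3]
Step 2: Midrank |d_i| (ties get averaged ranks).
ranks: |1|->1.5, |4|->5, |7|->8, |1|->1.5, |4|->5, |5|->7, |4|->5, |3|->3
Step 3: Attach original signs; sum ranks with positive sign and with negative sign.
W+ = 1.5 + 5 + 8 + 5 + 3 = 22.5
W- = 1.5 + 7 + 5 = 13.5
(Check: W+ + W- = 36 should equal n(n+1)/2 = 36.)
Step 4: Test statistic W = min(W+, W-) = 13.5.
Step 5: Ties in |d|, so use the tie-corrected normal approximation.
        E[W] = n(n+1)/4 = 8*9/4 = 18.
        Tie groups: |d|=1 (t=2), |d|=4 (t=3); sum(t^3 - t) = 30.
        Var[W] = n(n+1)(2n+1)/24 - sum(t^3-t)/48 = 1224/24 - 30/48 = 50.375.
        z = (W - E[W]) / sqrt(Var[W]) = (13.5 - 18) / 7.0975 = -0.6340.
        Two-sided p = 2*Phi(z) = 0.526066.
Step 6: alpha = 0.1. fail to reject H0.

W+ = 22.5, W- = 13.5, W = min = 13.5, p = 0.526066, fail to reject H0.


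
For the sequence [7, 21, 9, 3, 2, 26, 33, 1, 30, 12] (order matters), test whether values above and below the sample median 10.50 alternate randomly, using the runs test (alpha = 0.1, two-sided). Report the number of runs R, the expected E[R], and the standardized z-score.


Step 1: Compute median = 10.50; label A = above, B = below.
Labels in order: BABBBAABAA  (n_A = 5, n_B = 5)
Step 2: Count runs R = 6.
Step 3: Under H0 (random ordering), E[R] = 2*n_A*n_B/(n_A+n_B) + 1 = 2*5*5/10 + 1 = 6.0000.
        Var[R] = 2*n_A*n_B*(2*n_A*n_B - n_A - n_B) / ((n_A+n_B)^2 * (n_A+n_B-1)) = 2000/900 = 2.2222.
        SD[R] = 1.4907.
Step 4: R = E[R], so z = 0 with no continuity correction.
Step 5: Two-sided p-value via normal approximation = 2*(1 - Phi(|z|)) = 1.000000.
Step 6: alpha = 0.1. fail to reject H0.

R = 6, z = 0.0000, p = 1.000000, fail to reject H0.


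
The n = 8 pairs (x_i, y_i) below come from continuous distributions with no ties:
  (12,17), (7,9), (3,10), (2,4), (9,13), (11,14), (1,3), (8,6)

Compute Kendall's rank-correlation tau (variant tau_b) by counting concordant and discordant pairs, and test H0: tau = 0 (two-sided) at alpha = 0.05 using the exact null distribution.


Step 1: Enumerate the 28 unordered pairs (i,j) with i<j and classify each by sign(x_j-x_i) * sign(y_j-y_i).
  (1,2):dx=-5,dy=-8->C; (1,3):dx=-9,dy=-7->C; (1,4):dx=-10,dy=-13->C; (1,5):dx=-3,dy=-4->C
  (1,6):dx=-1,dy=-3->C; (1,7):dx=-11,dy=-14->C; (1,8):dx=-4,dy=-11->C; (2,3):dx=-4,dy=+1->D
  (2,4):dx=-5,dy=-5->C; (2,5):dx=+2,dy=+4->C; (2,6):dx=+4,dy=+5->C; (2,7):dx=-6,dy=-6->C
  (2,8):dx=+1,dy=-3->D; (3,4):dx=-1,dy=-6->C; (3,5):dx=+6,dy=+3->C; (3,6):dx=+8,dy=+4->C
  (3,7):dx=-2,dy=-7->C; (3,8):dx=+5,dy=-4->D; (4,5):dx=+7,dy=+9->C; (4,6):dx=+9,dy=+10->C
  (4,7):dx=-1,dy=-1->C; (4,8):dx=+6,dy=+2->C; (5,6):dx=+2,dy=+1->C; (5,7):dx=-8,dy=-10->C
  (5,8):dx=-1,dy=-7->C; (6,7):dx=-10,dy=-11->C; (6,8):dx=-3,dy=-8->C; (7,8):dx=+7,dy=+3->C
Step 2: C = 25, D = 3, total pairs = 28.
Step 3: tau = (C - D)/(n(n-1)/2) = (25 - 3)/28 = 0.785714.
Step 4: Exact two-sided p-value (enumerate n! = 40320 permutations of y under H0): p = 0.005506.
Step 5: alpha = 0.05. reject H0.

tau_b = 0.7857 (C=25, D=3), p = 0.005506, reject H0.


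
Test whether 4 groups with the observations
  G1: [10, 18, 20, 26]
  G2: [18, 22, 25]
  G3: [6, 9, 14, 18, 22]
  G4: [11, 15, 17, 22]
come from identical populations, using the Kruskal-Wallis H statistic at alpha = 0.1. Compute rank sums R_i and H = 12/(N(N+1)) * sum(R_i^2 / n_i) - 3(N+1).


Step 1: Combine all N = 16 observations and assign midranks.
sorted (value, group, rank): (6,G3,1), (9,G3,2), (10,G1,3), (11,G4,4), (14,G3,5), (15,G4,6), (17,G4,7), (18,G1,9), (18,G2,9), (18,G3,9), (20,G1,11), (22,G2,13), (22,G3,13), (22,G4,13), (25,G2,15), (26,G1,16)
Step 2: Sum ranks within each group.
R_1 = 39 (n_1 = 4)
R_2 = 37 (n_2 = 3)
R_3 = 30 (n_3 = 5)
R_4 = 30 (n_4 = 4)
Step 3: H = 12/(N(N+1)) * sum(R_i^2/n_i) - 3(N+1)
     = 12/(16*17) * (39^2/4 + 37^2/3 + 30^2/5 + 30^2/4) - 3*17
     = 0.044118 * 1241.58 - 51
     = 3.775735.
Step 4: Ties present; correction factor C = 1 - 48/(16^3 - 16) = 0.988235. Corrected H = 3.775735 / 0.988235 = 3.820685.
Step 5: Under H0, H ~ chi^2(3); p-value = 0.281489.
Step 6: alpha = 0.1. fail to reject H0.

H = 3.8207, df = 3, p = 0.281489, fail to reject H0.


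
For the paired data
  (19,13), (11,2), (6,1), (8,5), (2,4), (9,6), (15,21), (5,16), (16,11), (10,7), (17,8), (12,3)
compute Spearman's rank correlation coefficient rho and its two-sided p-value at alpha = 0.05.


Step 1: Rank x and y separately (midranks; no ties here).
rank(x): 19->12, 11->7, 6->3, 8->4, 2->1, 9->5, 15->9, 5->2, 16->10, 10->6, 17->11, 12->8
rank(y): 13->10, 2->2, 1->1, 5->5, 4->4, 6->6, 21->12, 16->11, 11->9, 7->7, 8->8, 3->3
Step 2: d_i = R_x(i) - R_y(i); compute d_i^2.
  (12-10)^2=4, (7-2)^2=25, (3-1)^2=4, (4-5)^2=1, (1-4)^2=9, (5-6)^2=1, (9-12)^2=9, (2-11)^2=81, (10-9)^2=1, (6-7)^2=1, (11-8)^2=9, (8-3)^2=25
sum(d^2) = 170.
Step 3: rho = 1 - 6*170 / (12*(12^2 - 1)) = 1 - 1020/1716 = 0.405594.
Step 4: Under H0, t = rho * sqrt((n-2)/(1-rho^2)) = 1.4032 ~ t(10).
Step 5: Two-sided p-value from the t-distribution with 10 df = 0.190836.
Step 6: alpha = 0.05. fail to reject H0.

rho = 0.4056, p = 0.190836, fail to reject H0 at alpha = 0.05.


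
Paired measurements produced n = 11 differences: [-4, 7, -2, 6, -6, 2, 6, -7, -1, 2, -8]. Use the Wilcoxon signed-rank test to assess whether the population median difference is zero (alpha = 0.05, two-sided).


Step 1: Drop any zero differences (none here) and take |d_i|.
|d| = [4, 7, 2, 6, 6, 2, 6, 7, 1, 2, 8]
Step 2: Midrank |d_i| (ties get averaged ranks).
ranks: |4|->5, |7|->9.5, |2|->3, |6|->7, |6|->7, |2|->3, |6|->7, |7|->9.5, |1|->1, |2|->3, |8|->11
Step 3: Attach original signs; sum ranks with positive sign and with negative sign.
W+ = 9.5 + 7 + 3 + 7 + 3 = 29.5
W- = 5 + 3 + 7 + 9.5 + 1 + 11 = 36.5
(Check: W+ + W- = 66 should equal n(n+1)/2 = 66.)
Step 4: Test statistic W = min(W+, W-) = 29.5.
Step 5: Ties in |d|, so use the tie-corrected normal approximation.
        E[W] = n(n+1)/4 = 11*12/4 = 33.
        Tie groups: |d|=2 (t=3), |d|=6 (t=3), |d|=7 (t=2); sum(t^3 - t) = 54.
        Var[W] = n(n+1)(2n+1)/24 - sum(t^3-t)/48 = 3036/24 - 54/48 = 125.375.
        z = (W - E[W]) / sqrt(Var[W]) = (29.5 - 33) / 11.1971 = -0.3126.
        Two-sided p = 2*Phi(z) = 0.754599.
Step 6: alpha = 0.05. fail to reject H0.

W+ = 29.5, W- = 36.5, W = min = 29.5, p = 0.754599, fail to reject H0.


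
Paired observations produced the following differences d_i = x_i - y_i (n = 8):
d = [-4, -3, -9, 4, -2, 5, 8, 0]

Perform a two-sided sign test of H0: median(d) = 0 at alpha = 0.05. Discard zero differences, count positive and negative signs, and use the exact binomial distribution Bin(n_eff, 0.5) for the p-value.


Step 1: Discard zero differences. Original n = 8; n_eff = number of nonzero differences = 7.
Nonzero differences (with sign): -4, -3, -9, +4, -2, +5, +8
Step 2: Count signs: positive = 3, negative = 4.
Step 3: Under H0: P(positive) = 0.5, so the number of positives S ~ Bin(7, 0.5).
Step 4: Two-sided exact p-value = sum of Bin(7,0.5) probabilities at or below the observed probability = 1.000000.
Step 5: alpha = 0.05. fail to reject H0.

n_eff = 7, pos = 3, neg = 4, p = 1.000000, fail to reject H0.


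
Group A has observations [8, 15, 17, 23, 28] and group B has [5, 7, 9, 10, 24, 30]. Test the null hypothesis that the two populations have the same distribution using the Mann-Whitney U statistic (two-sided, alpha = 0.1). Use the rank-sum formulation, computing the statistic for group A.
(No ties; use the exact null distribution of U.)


Step 1: Combine and sort all 11 observations; assign midranks.
sorted (value, group): (5,Y), (7,Y), (8,X), (9,Y), (10,Y), (15,X), (17,X), (23,X), (24,Y), (28,X), (30,Y)
ranks: 5->1, 7->2, 8->3, 9->4, 10->5, 15->6, 17->7, 23->8, 24->9, 28->10, 30->11
Step 2: Rank sum for X: R1 = 3 + 6 + 7 + 8 + 10 = 34.
Step 3: U_X = R1 - n1(n1+1)/2 = 34 - 5*6/2 = 34 - 15 = 19.
       U_Y = n1*n2 - U_X = 30 - 19 = 11.
Step 4: No ties, so the exact null distribution of U (based on enumerating the C(11,5) = 462 equally likely rank assignments) gives the two-sided p-value.
Step 5: p-value = 0.536797; compare to alpha = 0.1. fail to reject H0.

U_X = 19, p = 0.536797, fail to reject H0 at alpha = 0.1.


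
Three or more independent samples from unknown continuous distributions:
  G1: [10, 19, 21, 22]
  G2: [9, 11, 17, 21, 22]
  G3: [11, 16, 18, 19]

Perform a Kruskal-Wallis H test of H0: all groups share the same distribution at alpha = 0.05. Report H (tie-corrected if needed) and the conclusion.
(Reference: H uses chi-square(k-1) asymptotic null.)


Step 1: Combine all N = 13 observations and assign midranks.
sorted (value, group, rank): (9,G2,1), (10,G1,2), (11,G2,3.5), (11,G3,3.5), (16,G3,5), (17,G2,6), (18,G3,7), (19,G1,8.5), (19,G3,8.5), (21,G1,10.5), (21,G2,10.5), (22,G1,12.5), (22,G2,12.5)
Step 2: Sum ranks within each group.
R_1 = 33.5 (n_1 = 4)
R_2 = 33.5 (n_2 = 5)
R_3 = 24 (n_3 = 4)
Step 3: H = 12/(N(N+1)) * sum(R_i^2/n_i) - 3(N+1)
     = 12/(13*14) * (33.5^2/4 + 33.5^2/5 + 24^2/4) - 3*14
     = 0.065934 * 649.013 - 42
     = 0.792033.
Step 4: Ties present; correction factor C = 1 - 24/(13^3 - 13) = 0.989011. Corrected H = 0.792033 / 0.989011 = 0.800833.
Step 5: Under H0, H ~ chi^2(2); p-value = 0.670041.
Step 6: alpha = 0.05. fail to reject H0.

H = 0.8008, df = 2, p = 0.670041, fail to reject H0.


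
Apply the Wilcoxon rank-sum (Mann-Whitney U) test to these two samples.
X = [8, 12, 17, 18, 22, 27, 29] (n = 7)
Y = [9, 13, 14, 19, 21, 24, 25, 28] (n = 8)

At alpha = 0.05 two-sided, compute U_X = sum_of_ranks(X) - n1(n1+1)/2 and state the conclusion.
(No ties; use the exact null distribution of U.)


Step 1: Combine and sort all 15 observations; assign midranks.
sorted (value, group): (8,X), (9,Y), (12,X), (13,Y), (14,Y), (17,X), (18,X), (19,Y), (21,Y), (22,X), (24,Y), (25,Y), (27,X), (28,Y), (29,X)
ranks: 8->1, 9->2, 12->3, 13->4, 14->5, 17->6, 18->7, 19->8, 21->9, 22->10, 24->11, 25->12, 27->13, 28->14, 29->15
Step 2: Rank sum for X: R1 = 1 + 3 + 6 + 7 + 10 + 13 + 15 = 55.
Step 3: U_X = R1 - n1(n1+1)/2 = 55 - 7*8/2 = 55 - 28 = 27.
       U_Y = n1*n2 - U_X = 56 - 27 = 29.
Step 4: No ties, so the exact null distribution of U (based on enumerating the C(15,7) = 6435 equally likely rank assignments) gives the two-sided p-value.
Step 5: p-value = 0.955089; compare to alpha = 0.05. fail to reject H0.

U_X = 27, p = 0.955089, fail to reject H0 at alpha = 0.05.


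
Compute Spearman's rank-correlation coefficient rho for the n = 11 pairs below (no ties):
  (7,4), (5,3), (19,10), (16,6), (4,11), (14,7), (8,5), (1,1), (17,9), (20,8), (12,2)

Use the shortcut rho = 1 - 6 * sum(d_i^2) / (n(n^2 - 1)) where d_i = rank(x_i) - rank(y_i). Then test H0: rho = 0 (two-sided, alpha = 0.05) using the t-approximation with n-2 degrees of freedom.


Step 1: Rank x and y separately (midranks; no ties here).
rank(x): 7->4, 5->3, 19->10, 16->8, 4->2, 14->7, 8->5, 1->1, 17->9, 20->11, 12->6
rank(y): 4->4, 3->3, 10->10, 6->6, 11->11, 7->7, 5->5, 1->1, 9->9, 8->8, 2->2
Step 2: d_i = R_x(i) - R_y(i); compute d_i^2.
  (4-4)^2=0, (3-3)^2=0, (10-10)^2=0, (8-6)^2=4, (2-11)^2=81, (7-7)^2=0, (5-5)^2=0, (1-1)^2=0, (9-9)^2=0, (11-8)^2=9, (6-2)^2=16
sum(d^2) = 110.
Step 3: rho = 1 - 6*110 / (11*(11^2 - 1)) = 1 - 660/1320 = 0.500000.
Step 4: Under H0, t = rho * sqrt((n-2)/(1-rho^2)) = 1.7321 ~ t(9).
Step 5: Two-sided p-value from the t-distribution with 9 df = 0.117307.
Step 6: alpha = 0.05. fail to reject H0.

rho = 0.5000, p = 0.117307, fail to reject H0 at alpha = 0.05.


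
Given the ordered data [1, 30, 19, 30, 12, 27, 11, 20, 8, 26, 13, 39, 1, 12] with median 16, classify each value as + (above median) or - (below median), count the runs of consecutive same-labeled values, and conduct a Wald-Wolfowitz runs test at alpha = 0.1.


Step 1: Compute median = 16; label A = above, B = below.
Labels in order: BAAABABABABABB  (n_A = 7, n_B = 7)
Step 2: Count runs R = 11.
Step 3: Under H0 (random ordering), E[R] = 2*n_A*n_B/(n_A+n_B) + 1 = 2*7*7/14 + 1 = 8.0000.
        Var[R] = 2*n_A*n_B*(2*n_A*n_B - n_A - n_B) / ((n_A+n_B)^2 * (n_A+n_B-1)) = 8232/2548 = 3.2308.
        SD[R] = 1.7974.
Step 4: Continuity-corrected z = (R - 0.5 - E[R]) / SD[R] = (11 - 0.5 - 8.0000) / 1.7974 = 1.3909.
Step 5: Two-sided p-value via normal approximation = 2*(1 - Phi(|z|)) = 0.164264.
Step 6: alpha = 0.1. fail to reject H0.

R = 11, z = 1.3909, p = 0.164264, fail to reject H0.


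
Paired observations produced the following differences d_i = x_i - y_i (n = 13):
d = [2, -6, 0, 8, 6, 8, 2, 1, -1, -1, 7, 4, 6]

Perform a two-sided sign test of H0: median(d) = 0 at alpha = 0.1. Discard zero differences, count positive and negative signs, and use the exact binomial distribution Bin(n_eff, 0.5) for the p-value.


Step 1: Discard zero differences. Original n = 13; n_eff = number of nonzero differences = 12.
Nonzero differences (with sign): +2, -6, +8, +6, +8, +2, +1, -1, -1, +7, +4, +6
Step 2: Count signs: positive = 9, negative = 3.
Step 3: Under H0: P(positive) = 0.5, so the number of positives S ~ Bin(12, 0.5).
Step 4: Two-sided exact p-value = sum of Bin(12,0.5) probabilities at or below the observed probability = 0.145996.
Step 5: alpha = 0.1. fail to reject H0.

n_eff = 12, pos = 9, neg = 3, p = 0.145996, fail to reject H0.


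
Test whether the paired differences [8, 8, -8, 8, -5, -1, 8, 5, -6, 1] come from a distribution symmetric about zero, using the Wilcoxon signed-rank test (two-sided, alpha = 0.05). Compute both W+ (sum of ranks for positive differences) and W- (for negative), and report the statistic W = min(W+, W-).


Step 1: Drop any zero differences (none here) and take |d_i|.
|d| = [8, 8, 8, 8, 5, 1, 8, 5, 6, 1]
Step 2: Midrank |d_i| (ties get averaged ranks).
ranks: |8|->8, |8|->8, |8|->8, |8|->8, |5|->3.5, |1|->1.5, |8|->8, |5|->3.5, |6|->5, |1|->1.5
Step 3: Attach original signs; sum ranks with positive sign and with negative sign.
W+ = 8 + 8 + 8 + 8 + 3.5 + 1.5 = 37
W- = 8 + 3.5 + 1.5 + 5 = 18
(Check: W+ + W- = 55 should equal n(n+1)/2 = 55.)
Step 4: Test statistic W = min(W+, W-) = 18.
Step 5: Ties in |d|, so use the tie-corrected normal approximation.
        E[W] = n(n+1)/4 = 10*11/4 = 27.5.
        Tie groups: |d|=1 (t=2), |d|=5 (t=2), |d|=8 (t=5); sum(t^3 - t) = 132.
        Var[W] = n(n+1)(2n+1)/24 - sum(t^3-t)/48 = 2310/24 - 132/48 = 93.5.
        z = (W - E[W]) / sqrt(Var[W]) = (18 - 27.5) / 9.6695 = -0.9825.
        Two-sided p = 2*Phi(z) = 0.325870.
Step 6: alpha = 0.05. fail to reject H0.

W+ = 37, W- = 18, W = min = 18, p = 0.325870, fail to reject H0.


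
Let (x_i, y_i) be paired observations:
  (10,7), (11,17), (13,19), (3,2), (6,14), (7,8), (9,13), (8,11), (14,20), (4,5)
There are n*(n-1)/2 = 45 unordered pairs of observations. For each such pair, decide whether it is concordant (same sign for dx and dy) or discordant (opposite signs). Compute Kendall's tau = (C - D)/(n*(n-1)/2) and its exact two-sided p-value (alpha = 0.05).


Step 1: Enumerate the 45 unordered pairs (i,j) with i<j and classify each by sign(x_j-x_i) * sign(y_j-y_i).
  (1,2):dx=+1,dy=+10->C; (1,3):dx=+3,dy=+12->C; (1,4):dx=-7,dy=-5->C; (1,5):dx=-4,dy=+7->D
  (1,6):dx=-3,dy=+1->D; (1,7):dx=-1,dy=+6->D; (1,8):dx=-2,dy=+4->D; (1,9):dx=+4,dy=+13->C
  (1,10):dx=-6,dy=-2->C; (2,3):dx=+2,dy=+2->C; (2,4):dx=-8,dy=-15->C; (2,5):dx=-5,dy=-3->C
  (2,6):dx=-4,dy=-9->C; (2,7):dx=-2,dy=-4->C; (2,8):dx=-3,dy=-6->C; (2,9):dx=+3,dy=+3->C
  (2,10):dx=-7,dy=-12->C; (3,4):dx=-10,dy=-17->C; (3,5):dx=-7,dy=-5->C; (3,6):dx=-6,dy=-11->C
  (3,7):dx=-4,dy=-6->C; (3,8):dx=-5,dy=-8->C; (3,9):dx=+1,dy=+1->C; (3,10):dx=-9,dy=-14->C
  (4,5):dx=+3,dy=+12->C; (4,6):dx=+4,dy=+6->C; (4,7):dx=+6,dy=+11->C; (4,8):dx=+5,dy=+9->C
  (4,9):dx=+11,dy=+18->C; (4,10):dx=+1,dy=+3->C; (5,6):dx=+1,dy=-6->D; (5,7):dx=+3,dy=-1->D
  (5,8):dx=+2,dy=-3->D; (5,9):dx=+8,dy=+6->C; (5,10):dx=-2,dy=-9->C; (6,7):dx=+2,dy=+5->C
  (6,8):dx=+1,dy=+3->C; (6,9):dx=+7,dy=+12->C; (6,10):dx=-3,dy=-3->C; (7,8):dx=-1,dy=-2->C
  (7,9):dx=+5,dy=+7->C; (7,10):dx=-5,dy=-8->C; (8,9):dx=+6,dy=+9->C; (8,10):dx=-4,dy=-6->C
  (9,10):dx=-10,dy=-15->C
Step 2: C = 38, D = 7, total pairs = 45.
Step 3: tau = (C - D)/(n(n-1)/2) = (38 - 7)/45 = 0.688889.
Step 4: Exact two-sided p-value (enumerate n! = 3628800 permutations of y under H0): p = 0.004687.
Step 5: alpha = 0.05. reject H0.

tau_b = 0.6889 (C=38, D=7), p = 0.004687, reject H0.


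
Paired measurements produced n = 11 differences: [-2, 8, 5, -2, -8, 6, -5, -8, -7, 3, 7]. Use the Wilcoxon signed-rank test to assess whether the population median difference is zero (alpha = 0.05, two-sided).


Step 1: Drop any zero differences (none here) and take |d_i|.
|d| = [2, 8, 5, 2, 8, 6, 5, 8, 7, 3, 7]
Step 2: Midrank |d_i| (ties get averaged ranks).
ranks: |2|->1.5, |8|->10, |5|->4.5, |2|->1.5, |8|->10, |6|->6, |5|->4.5, |8|->10, |7|->7.5, |3|->3, |7|->7.5
Step 3: Attach original signs; sum ranks with positive sign and with negative sign.
W+ = 10 + 4.5 + 6 + 3 + 7.5 = 31
W- = 1.5 + 1.5 + 10 + 4.5 + 10 + 7.5 = 35
(Check: W+ + W- = 66 should equal n(n+1)/2 = 66.)
Step 4: Test statistic W = min(W+, W-) = 31.
Step 5: Ties in |d|, so use the tie-corrected normal approximation.
        E[W] = n(n+1)/4 = 11*12/4 = 33.
        Tie groups: |d|=2 (t=2), |d|=5 (t=2), |d|=7 (t=2), |d|=8 (t=3); sum(t^3 - t) = 42.
        Var[W] = n(n+1)(2n+1)/24 - sum(t^3-t)/48 = 3036/24 - 42/48 = 125.625.
        z = (W - E[W]) / sqrt(Var[W]) = (31 - 33) / 11.2083 = -0.1784.
        Two-sided p = 2*Phi(z) = 0.858378.
Step 6: alpha = 0.05. fail to reject H0.

W+ = 31, W- = 35, W = min = 31, p = 0.858378, fail to reject H0.


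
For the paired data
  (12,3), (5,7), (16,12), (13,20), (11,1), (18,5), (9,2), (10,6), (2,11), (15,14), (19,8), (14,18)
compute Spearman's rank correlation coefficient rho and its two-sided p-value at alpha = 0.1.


Step 1: Rank x and y separately (midranks; no ties here).
rank(x): 12->6, 5->2, 16->10, 13->7, 11->5, 18->11, 9->3, 10->4, 2->1, 15->9, 19->12, 14->8
rank(y): 3->3, 7->6, 12->9, 20->12, 1->1, 5->4, 2->2, 6->5, 11->8, 14->10, 8->7, 18->11
Step 2: d_i = R_x(i) - R_y(i); compute d_i^2.
  (6-3)^2=9, (2-6)^2=16, (10-9)^2=1, (7-12)^2=25, (5-1)^2=16, (11-4)^2=49, (3-2)^2=1, (4-5)^2=1, (1-8)^2=49, (9-10)^2=1, (12-7)^2=25, (8-11)^2=9
sum(d^2) = 202.
Step 3: rho = 1 - 6*202 / (12*(12^2 - 1)) = 1 - 1212/1716 = 0.293706.
Step 4: Under H0, t = rho * sqrt((n-2)/(1-rho^2)) = 0.9716 ~ t(10).
Step 5: Two-sided p-value from the t-distribution with 10 df = 0.354148.
Step 6: alpha = 0.1. fail to reject H0.

rho = 0.2937, p = 0.354148, fail to reject H0 at alpha = 0.1.


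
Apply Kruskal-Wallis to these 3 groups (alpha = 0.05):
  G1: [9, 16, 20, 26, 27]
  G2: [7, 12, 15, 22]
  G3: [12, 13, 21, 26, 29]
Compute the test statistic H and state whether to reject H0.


Step 1: Combine all N = 14 observations and assign midranks.
sorted (value, group, rank): (7,G2,1), (9,G1,2), (12,G2,3.5), (12,G3,3.5), (13,G3,5), (15,G2,6), (16,G1,7), (20,G1,8), (21,G3,9), (22,G2,10), (26,G1,11.5), (26,G3,11.5), (27,G1,13), (29,G3,14)
Step 2: Sum ranks within each group.
R_1 = 41.5 (n_1 = 5)
R_2 = 20.5 (n_2 = 4)
R_3 = 43 (n_3 = 5)
Step 3: H = 12/(N(N+1)) * sum(R_i^2/n_i) - 3(N+1)
     = 12/(14*15) * (41.5^2/5 + 20.5^2/4 + 43^2/5) - 3*15
     = 0.057143 * 819.312 - 45
     = 1.817857.
Step 4: Ties present; correction factor C = 1 - 12/(14^3 - 14) = 0.995604. Corrected H = 1.817857 / 0.995604 = 1.825883.
Step 5: Under H0, H ~ chi^2(2); p-value = 0.401342.
Step 6: alpha = 0.05. fail to reject H0.

H = 1.8259, df = 2, p = 0.401342, fail to reject H0.


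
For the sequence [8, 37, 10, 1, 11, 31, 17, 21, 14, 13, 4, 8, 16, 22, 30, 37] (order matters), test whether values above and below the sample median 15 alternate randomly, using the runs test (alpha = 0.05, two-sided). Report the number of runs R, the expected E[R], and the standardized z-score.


Step 1: Compute median = 15; label A = above, B = below.
Labels in order: BABBBAAABBBBAAAA  (n_A = 8, n_B = 8)
Step 2: Count runs R = 6.
Step 3: Under H0 (random ordering), E[R] = 2*n_A*n_B/(n_A+n_B) + 1 = 2*8*8/16 + 1 = 9.0000.
        Var[R] = 2*n_A*n_B*(2*n_A*n_B - n_A - n_B) / ((n_A+n_B)^2 * (n_A+n_B-1)) = 14336/3840 = 3.7333.
        SD[R] = 1.9322.
Step 4: Continuity-corrected z = (R + 0.5 - E[R]) / SD[R] = (6 + 0.5 - 9.0000) / 1.9322 = -1.2939.
Step 5: Two-sided p-value via normal approximation = 2*(1 - Phi(|z|)) = 0.195709.
Step 6: alpha = 0.05. fail to reject H0.

R = 6, z = -1.2939, p = 0.195709, fail to reject H0.


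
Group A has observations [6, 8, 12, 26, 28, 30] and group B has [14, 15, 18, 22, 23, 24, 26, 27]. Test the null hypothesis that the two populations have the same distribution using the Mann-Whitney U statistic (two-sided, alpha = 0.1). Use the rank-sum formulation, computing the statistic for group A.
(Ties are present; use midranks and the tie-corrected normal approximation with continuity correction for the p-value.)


Step 1: Combine and sort all 14 observations; assign midranks.
sorted (value, group): (6,X), (8,X), (12,X), (14,Y), (15,Y), (18,Y), (22,Y), (23,Y), (24,Y), (26,X), (26,Y), (27,Y), (28,X), (30,X)
ranks: 6->1, 8->2, 12->3, 14->4, 15->5, 18->6, 22->7, 23->8, 24->9, 26->10.5, 26->10.5, 27->12, 28->13, 30->14
Step 2: Rank sum for X: R1 = 1 + 2 + 3 + 10.5 + 13 + 14 = 43.5.
Step 3: U_X = R1 - n1(n1+1)/2 = 43.5 - 6*7/2 = 43.5 - 21 = 22.5.
       U_Y = n1*n2 - U_X = 48 - 22.5 = 25.5.
Step 4: Ties are present, so use the tie-corrected normal approximation (with continuity correction) for the p-value.
Step 5: p-value = 0.897167; compare to alpha = 0.1. fail to reject H0.

U_X = 22.5, p = 0.897167, fail to reject H0 at alpha = 0.1.


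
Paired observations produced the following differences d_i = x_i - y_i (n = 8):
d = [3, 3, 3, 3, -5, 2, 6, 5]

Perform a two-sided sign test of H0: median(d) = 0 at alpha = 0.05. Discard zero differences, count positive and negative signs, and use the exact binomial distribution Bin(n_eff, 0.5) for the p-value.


Step 1: Discard zero differences. Original n = 8; n_eff = number of nonzero differences = 8.
Nonzero differences (with sign): +3, +3, +3, +3, -5, +2, +6, +5
Step 2: Count signs: positive = 7, negative = 1.
Step 3: Under H0: P(positive) = 0.5, so the number of positives S ~ Bin(8, 0.5).
Step 4: Two-sided exact p-value = sum of Bin(8,0.5) probabilities at or below the observed probability = 0.070312.
Step 5: alpha = 0.05. fail to reject H0.

n_eff = 8, pos = 7, neg = 1, p = 0.070312, fail to reject H0.


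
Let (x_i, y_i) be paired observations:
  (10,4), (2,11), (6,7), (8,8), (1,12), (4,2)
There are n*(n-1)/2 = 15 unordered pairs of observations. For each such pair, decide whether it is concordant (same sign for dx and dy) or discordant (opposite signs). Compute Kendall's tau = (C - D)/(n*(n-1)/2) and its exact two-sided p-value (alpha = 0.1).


Step 1: Enumerate the 15 unordered pairs (i,j) with i<j and classify each by sign(x_j-x_i) * sign(y_j-y_i).
  (1,2):dx=-8,dy=+7->D; (1,3):dx=-4,dy=+3->D; (1,4):dx=-2,dy=+4->D; (1,5):dx=-9,dy=+8->D
  (1,6):dx=-6,dy=-2->C; (2,3):dx=+4,dy=-4->D; (2,4):dx=+6,dy=-3->D; (2,5):dx=-1,dy=+1->D
  (2,6):dx=+2,dy=-9->D; (3,4):dx=+2,dy=+1->C; (3,5):dx=-5,dy=+5->D; (3,6):dx=-2,dy=-5->C
  (4,5):dx=-7,dy=+4->D; (4,6):dx=-4,dy=-6->C; (5,6):dx=+3,dy=-10->D
Step 2: C = 4, D = 11, total pairs = 15.
Step 3: tau = (C - D)/(n(n-1)/2) = (4 - 11)/15 = -0.466667.
Step 4: Exact two-sided p-value (enumerate n! = 720 permutations of y under H0): p = 0.272222.
Step 5: alpha = 0.1. fail to reject H0.

tau_b = -0.4667 (C=4, D=11), p = 0.272222, fail to reject H0.


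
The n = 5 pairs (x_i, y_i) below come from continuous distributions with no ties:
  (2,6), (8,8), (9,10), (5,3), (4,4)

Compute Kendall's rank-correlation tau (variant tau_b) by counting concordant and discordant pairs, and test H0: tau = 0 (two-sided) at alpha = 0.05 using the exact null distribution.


Step 1: Enumerate the 10 unordered pairs (i,j) with i<j and classify each by sign(x_j-x_i) * sign(y_j-y_i).
  (1,2):dx=+6,dy=+2->C; (1,3):dx=+7,dy=+4->C; (1,4):dx=+3,dy=-3->D; (1,5):dx=+2,dy=-2->D
  (2,3):dx=+1,dy=+2->C; (2,4):dx=-3,dy=-5->C; (2,5):dx=-4,dy=-4->C; (3,4):dx=-4,dy=-7->C
  (3,5):dx=-5,dy=-6->C; (4,5):dx=-1,dy=+1->D
Step 2: C = 7, D = 3, total pairs = 10.
Step 3: tau = (C - D)/(n(n-1)/2) = (7 - 3)/10 = 0.400000.
Step 4: Exact two-sided p-value (enumerate n! = 120 permutations of y under H0): p = 0.483333.
Step 5: alpha = 0.05. fail to reject H0.

tau_b = 0.4000 (C=7, D=3), p = 0.483333, fail to reject H0.


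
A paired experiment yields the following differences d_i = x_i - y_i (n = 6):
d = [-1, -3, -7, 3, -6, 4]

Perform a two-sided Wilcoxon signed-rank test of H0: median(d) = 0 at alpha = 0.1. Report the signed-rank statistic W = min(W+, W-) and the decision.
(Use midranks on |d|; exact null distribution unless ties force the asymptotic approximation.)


Step 1: Drop any zero differences (none here) and take |d_i|.
|d| = [1, 3, 7, 3, 6, 4]
Step 2: Midrank |d_i| (ties get averaged ranks).
ranks: |1|->1, |3|->2.5, |7|->6, |3|->2.5, |6|->5, |4|->4
Step 3: Attach original signs; sum ranks with positive sign and with negative sign.
W+ = 2.5 + 4 = 6.5
W- = 1 + 2.5 + 6 + 5 = 14.5
(Check: W+ + W- = 21 should equal n(n+1)/2 = 21.)
Step 4: Test statistic W = min(W+, W-) = 6.5.
Step 5: Ties in |d|, so use the tie-corrected normal approximation.
        E[W] = n(n+1)/4 = 6*7/4 = 10.5.
        Tie groups: |d|=3 (t=2); sum(t^3 - t) = 6.
        Var[W] = n(n+1)(2n+1)/24 - sum(t^3-t)/48 = 546/24 - 6/48 = 22.625.
        z = (W - E[W]) / sqrt(Var[W]) = (6.5 - 10.5) / 4.7566 = -0.8409.
        Two-sided p = 2*Phi(z) = 0.400381.
Step 6: alpha = 0.1. fail to reject H0.

W+ = 6.5, W- = 14.5, W = min = 6.5, p = 0.400381, fail to reject H0.


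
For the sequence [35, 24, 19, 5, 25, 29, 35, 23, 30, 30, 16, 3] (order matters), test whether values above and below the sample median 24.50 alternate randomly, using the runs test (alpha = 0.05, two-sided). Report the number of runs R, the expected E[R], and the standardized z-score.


Step 1: Compute median = 24.50; label A = above, B = below.
Labels in order: ABBBAAABAABB  (n_A = 6, n_B = 6)
Step 2: Count runs R = 6.
Step 3: Under H0 (random ordering), E[R] = 2*n_A*n_B/(n_A+n_B) + 1 = 2*6*6/12 + 1 = 7.0000.
        Var[R] = 2*n_A*n_B*(2*n_A*n_B - n_A - n_B) / ((n_A+n_B)^2 * (n_A+n_B-1)) = 4320/1584 = 2.7273.
        SD[R] = 1.6514.
Step 4: Continuity-corrected z = (R + 0.5 - E[R]) / SD[R] = (6 + 0.5 - 7.0000) / 1.6514 = -0.3028.
Step 5: Two-sided p-value via normal approximation = 2*(1 - Phi(|z|)) = 0.762069.
Step 6: alpha = 0.05. fail to reject H0.

R = 6, z = -0.3028, p = 0.762069, fail to reject H0.


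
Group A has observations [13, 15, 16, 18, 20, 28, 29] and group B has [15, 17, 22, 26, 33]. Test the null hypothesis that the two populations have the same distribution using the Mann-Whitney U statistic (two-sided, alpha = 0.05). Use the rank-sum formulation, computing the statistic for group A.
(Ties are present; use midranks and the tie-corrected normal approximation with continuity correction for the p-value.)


Step 1: Combine and sort all 12 observations; assign midranks.
sorted (value, group): (13,X), (15,X), (15,Y), (16,X), (17,Y), (18,X), (20,X), (22,Y), (26,Y), (28,X), (29,X), (33,Y)
ranks: 13->1, 15->2.5, 15->2.5, 16->4, 17->5, 18->6, 20->7, 22->8, 26->9, 28->10, 29->11, 33->12
Step 2: Rank sum for X: R1 = 1 + 2.5 + 4 + 6 + 7 + 10 + 11 = 41.5.
Step 3: U_X = R1 - n1(n1+1)/2 = 41.5 - 7*8/2 = 41.5 - 28 = 13.5.
       U_Y = n1*n2 - U_X = 35 - 13.5 = 21.5.
Step 4: Ties are present, so use the tie-corrected normal approximation (with continuity correction) for the p-value.
Step 5: p-value = 0.569088; compare to alpha = 0.05. fail to reject H0.

U_X = 13.5, p = 0.569088, fail to reject H0 at alpha = 0.05.


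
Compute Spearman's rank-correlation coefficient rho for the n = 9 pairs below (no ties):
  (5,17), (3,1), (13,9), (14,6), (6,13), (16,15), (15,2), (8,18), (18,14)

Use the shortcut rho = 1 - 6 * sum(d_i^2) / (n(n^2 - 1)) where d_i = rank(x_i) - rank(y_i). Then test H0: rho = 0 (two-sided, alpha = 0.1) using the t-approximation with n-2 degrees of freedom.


Step 1: Rank x and y separately (midranks; no ties here).
rank(x): 5->2, 3->1, 13->5, 14->6, 6->3, 16->8, 15->7, 8->4, 18->9
rank(y): 17->8, 1->1, 9->4, 6->3, 13->5, 15->7, 2->2, 18->9, 14->6
Step 2: d_i = R_x(i) - R_y(i); compute d_i^2.
  (2-8)^2=36, (1-1)^2=0, (5-4)^2=1, (6-3)^2=9, (3-5)^2=4, (8-7)^2=1, (7-2)^2=25, (4-9)^2=25, (9-6)^2=9
sum(d^2) = 110.
Step 3: rho = 1 - 6*110 / (9*(9^2 - 1)) = 1 - 660/720 = 0.083333.
Step 4: Under H0, t = rho * sqrt((n-2)/(1-rho^2)) = 0.2212 ~ t(7).
Step 5: Two-sided p-value from the t-distribution with 7 df = 0.831214.
Step 6: alpha = 0.1. fail to reject H0.

rho = 0.0833, p = 0.831214, fail to reject H0 at alpha = 0.1.


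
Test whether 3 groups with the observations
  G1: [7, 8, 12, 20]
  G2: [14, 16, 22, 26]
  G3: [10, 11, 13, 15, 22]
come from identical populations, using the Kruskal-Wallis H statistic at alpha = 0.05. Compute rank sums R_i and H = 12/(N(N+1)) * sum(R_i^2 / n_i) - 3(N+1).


Step 1: Combine all N = 13 observations and assign midranks.
sorted (value, group, rank): (7,G1,1), (8,G1,2), (10,G3,3), (11,G3,4), (12,G1,5), (13,G3,6), (14,G2,7), (15,G3,8), (16,G2,9), (20,G1,10), (22,G2,11.5), (22,G3,11.5), (26,G2,13)
Step 2: Sum ranks within each group.
R_1 = 18 (n_1 = 4)
R_2 = 40.5 (n_2 = 4)
R_3 = 32.5 (n_3 = 5)
Step 3: H = 12/(N(N+1)) * sum(R_i^2/n_i) - 3(N+1)
     = 12/(13*14) * (18^2/4 + 40.5^2/4 + 32.5^2/5) - 3*14
     = 0.065934 * 702.312 - 42
     = 4.306319.
Step 4: Ties present; correction factor C = 1 - 6/(13^3 - 13) = 0.997253. Corrected H = 4.306319 / 0.997253 = 4.318182.
Step 5: Under H0, H ~ chi^2(2); p-value = 0.115430.
Step 6: alpha = 0.05. fail to reject H0.

H = 4.3182, df = 2, p = 0.115430, fail to reject H0.


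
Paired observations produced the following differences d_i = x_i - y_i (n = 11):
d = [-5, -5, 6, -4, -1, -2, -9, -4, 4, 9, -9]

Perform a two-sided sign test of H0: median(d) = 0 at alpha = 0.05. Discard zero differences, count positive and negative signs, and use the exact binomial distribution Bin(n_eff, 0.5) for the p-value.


Step 1: Discard zero differences. Original n = 11; n_eff = number of nonzero differences = 11.
Nonzero differences (with sign): -5, -5, +6, -4, -1, -2, -9, -4, +4, +9, -9
Step 2: Count signs: positive = 3, negative = 8.
Step 3: Under H0: P(positive) = 0.5, so the number of positives S ~ Bin(11, 0.5).
Step 4: Two-sided exact p-value = sum of Bin(11,0.5) probabilities at or below the observed probability = 0.226562.
Step 5: alpha = 0.05. fail to reject H0.

n_eff = 11, pos = 3, neg = 8, p = 0.226562, fail to reject H0.


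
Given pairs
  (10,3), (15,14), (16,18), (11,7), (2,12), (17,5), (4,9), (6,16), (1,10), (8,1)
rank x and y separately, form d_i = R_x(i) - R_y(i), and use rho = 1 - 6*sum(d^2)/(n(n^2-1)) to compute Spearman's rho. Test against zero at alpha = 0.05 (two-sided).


Step 1: Rank x and y separately (midranks; no ties here).
rank(x): 10->6, 15->8, 16->9, 11->7, 2->2, 17->10, 4->3, 6->4, 1->1, 8->5
rank(y): 3->2, 14->8, 18->10, 7->4, 12->7, 5->3, 9->5, 16->9, 10->6, 1->1
Step 2: d_i = R_x(i) - R_y(i); compute d_i^2.
  (6-2)^2=16, (8-8)^2=0, (9-10)^2=1, (7-4)^2=9, (2-7)^2=25, (10-3)^2=49, (3-5)^2=4, (4-9)^2=25, (1-6)^2=25, (5-1)^2=16
sum(d^2) = 170.
Step 3: rho = 1 - 6*170 / (10*(10^2 - 1)) = 1 - 1020/990 = -0.030303.
Step 4: Under H0, t = rho * sqrt((n-2)/(1-rho^2)) = -0.0857 ~ t(8).
Step 5: Two-sided p-value from the t-distribution with 8 df = 0.933773.
Step 6: alpha = 0.05. fail to reject H0.

rho = -0.0303, p = 0.933773, fail to reject H0 at alpha = 0.05.


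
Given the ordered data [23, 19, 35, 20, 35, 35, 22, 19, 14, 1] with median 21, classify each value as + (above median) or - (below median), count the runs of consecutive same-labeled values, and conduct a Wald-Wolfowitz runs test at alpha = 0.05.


Step 1: Compute median = 21; label A = above, B = below.
Labels in order: ABABAAABBB  (n_A = 5, n_B = 5)
Step 2: Count runs R = 6.
Step 3: Under H0 (random ordering), E[R] = 2*n_A*n_B/(n_A+n_B) + 1 = 2*5*5/10 + 1 = 6.0000.
        Var[R] = 2*n_A*n_B*(2*n_A*n_B - n_A - n_B) / ((n_A+n_B)^2 * (n_A+n_B-1)) = 2000/900 = 2.2222.
        SD[R] = 1.4907.
Step 4: R = E[R], so z = 0 with no continuity correction.
Step 5: Two-sided p-value via normal approximation = 2*(1 - Phi(|z|)) = 1.000000.
Step 6: alpha = 0.05. fail to reject H0.

R = 6, z = 0.0000, p = 1.000000, fail to reject H0.


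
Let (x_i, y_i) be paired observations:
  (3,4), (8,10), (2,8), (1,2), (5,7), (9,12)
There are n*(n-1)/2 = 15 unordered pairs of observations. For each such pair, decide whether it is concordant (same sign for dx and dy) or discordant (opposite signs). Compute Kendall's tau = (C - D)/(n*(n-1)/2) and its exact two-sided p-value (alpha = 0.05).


Step 1: Enumerate the 15 unordered pairs (i,j) with i<j and classify each by sign(x_j-x_i) * sign(y_j-y_i).
  (1,2):dx=+5,dy=+6->C; (1,3):dx=-1,dy=+4->D; (1,4):dx=-2,dy=-2->C; (1,5):dx=+2,dy=+3->C
  (1,6):dx=+6,dy=+8->C; (2,3):dx=-6,dy=-2->C; (2,4):dx=-7,dy=-8->C; (2,5):dx=-3,dy=-3->C
  (2,6):dx=+1,dy=+2->C; (3,4):dx=-1,dy=-6->C; (3,5):dx=+3,dy=-1->D; (3,6):dx=+7,dy=+4->C
  (4,5):dx=+4,dy=+5->C; (4,6):dx=+8,dy=+10->C; (5,6):dx=+4,dy=+5->C
Step 2: C = 13, D = 2, total pairs = 15.
Step 3: tau = (C - D)/(n(n-1)/2) = (13 - 2)/15 = 0.733333.
Step 4: Exact two-sided p-value (enumerate n! = 720 permutations of y under H0): p = 0.055556.
Step 5: alpha = 0.05. fail to reject H0.

tau_b = 0.7333 (C=13, D=2), p = 0.055556, fail to reject H0.


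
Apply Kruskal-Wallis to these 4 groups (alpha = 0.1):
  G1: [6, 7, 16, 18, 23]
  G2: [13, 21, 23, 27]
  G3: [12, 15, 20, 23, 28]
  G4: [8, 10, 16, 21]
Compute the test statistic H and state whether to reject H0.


Step 1: Combine all N = 18 observations and assign midranks.
sorted (value, group, rank): (6,G1,1), (7,G1,2), (8,G4,3), (10,G4,4), (12,G3,5), (13,G2,6), (15,G3,7), (16,G1,8.5), (16,G4,8.5), (18,G1,10), (20,G3,11), (21,G2,12.5), (21,G4,12.5), (23,G1,15), (23,G2,15), (23,G3,15), (27,G2,17), (28,G3,18)
Step 2: Sum ranks within each group.
R_1 = 36.5 (n_1 = 5)
R_2 = 50.5 (n_2 = 4)
R_3 = 56 (n_3 = 5)
R_4 = 28 (n_4 = 4)
Step 3: H = 12/(N(N+1)) * sum(R_i^2/n_i) - 3(N+1)
     = 12/(18*19) * (36.5^2/5 + 50.5^2/4 + 56^2/5 + 28^2/4) - 3*19
     = 0.035088 * 1727.21 - 57
     = 3.603947.
Step 4: Ties present; correction factor C = 1 - 36/(18^3 - 18) = 0.993808. Corrected H = 3.603947 / 0.993808 = 3.626402.
Step 5: Under H0, H ~ chi^2(3); p-value = 0.304734.
Step 6: alpha = 0.1. fail to reject H0.

H = 3.6264, df = 3, p = 0.304734, fail to reject H0.


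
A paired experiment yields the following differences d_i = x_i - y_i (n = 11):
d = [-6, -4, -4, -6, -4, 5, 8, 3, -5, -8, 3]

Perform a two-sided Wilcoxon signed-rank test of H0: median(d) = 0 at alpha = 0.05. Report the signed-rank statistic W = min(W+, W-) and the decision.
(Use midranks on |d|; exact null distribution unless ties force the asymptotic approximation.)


Step 1: Drop any zero differences (none here) and take |d_i|.
|d| = [6, 4, 4, 6, 4, 5, 8, 3, 5, 8, 3]
Step 2: Midrank |d_i| (ties get averaged ranks).
ranks: |6|->8.5, |4|->4, |4|->4, |6|->8.5, |4|->4, |5|->6.5, |8|->10.5, |3|->1.5, |5|->6.5, |8|->10.5, |3|->1.5
Step 3: Attach original signs; sum ranks with positive sign and with negative sign.
W+ = 6.5 + 10.5 + 1.5 + 1.5 = 20
W- = 8.5 + 4 + 4 + 8.5 + 4 + 6.5 + 10.5 = 46
(Check: W+ + W- = 66 should equal n(n+1)/2 = 66.)
Step 4: Test statistic W = min(W+, W-) = 20.
Step 5: Ties in |d|, so use the tie-corrected normal approximation.
        E[W] = n(n+1)/4 = 11*12/4 = 33.
        Tie groups: |d|=3 (t=2), |d|=4 (t=3), |d|=5 (t=2), |d|=6 (t=2), |d|=8 (t=2); sum(t^3 - t) = 48.
        Var[W] = n(n+1)(2n+1)/24 - sum(t^3-t)/48 = 3036/24 - 48/48 = 125.5.
        z = (W - E[W]) / sqrt(Var[W]) = (20 - 33) / 11.2027 = -1.1604.
        Two-sided p = 2*Phi(z) = 0.245871.
Step 6: alpha = 0.05. fail to reject H0.

W+ = 20, W- = 46, W = min = 20, p = 0.245871, fail to reject H0.


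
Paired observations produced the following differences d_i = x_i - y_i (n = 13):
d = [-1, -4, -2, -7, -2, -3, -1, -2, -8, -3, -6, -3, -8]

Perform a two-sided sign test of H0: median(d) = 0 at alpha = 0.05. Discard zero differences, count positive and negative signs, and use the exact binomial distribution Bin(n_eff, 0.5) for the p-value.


Step 1: Discard zero differences. Original n = 13; n_eff = number of nonzero differences = 13.
Nonzero differences (with sign): -1, -4, -2, -7, -2, -3, -1, -2, -8, -3, -6, -3, -8
Step 2: Count signs: positive = 0, negative = 13.
Step 3: Under H0: P(positive) = 0.5, so the number of positives S ~ Bin(13, 0.5).
Step 4: Two-sided exact p-value = sum of Bin(13,0.5) probabilities at or below the observed probability = 0.000244.
Step 5: alpha = 0.05. reject H0.

n_eff = 13, pos = 0, neg = 13, p = 0.000244, reject H0.


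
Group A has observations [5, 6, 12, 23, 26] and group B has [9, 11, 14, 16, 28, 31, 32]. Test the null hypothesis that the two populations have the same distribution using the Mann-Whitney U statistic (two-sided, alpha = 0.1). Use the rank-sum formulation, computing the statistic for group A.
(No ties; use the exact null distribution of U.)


Step 1: Combine and sort all 12 observations; assign midranks.
sorted (value, group): (5,X), (6,X), (9,Y), (11,Y), (12,X), (14,Y), (16,Y), (23,X), (26,X), (28,Y), (31,Y), (32,Y)
ranks: 5->1, 6->2, 9->3, 11->4, 12->5, 14->6, 16->7, 23->8, 26->9, 28->10, 31->11, 32->12
Step 2: Rank sum for X: R1 = 1 + 2 + 5 + 8 + 9 = 25.
Step 3: U_X = R1 - n1(n1+1)/2 = 25 - 5*6/2 = 25 - 15 = 10.
       U_Y = n1*n2 - U_X = 35 - 10 = 25.
Step 4: No ties, so the exact null distribution of U (based on enumerating the C(12,5) = 792 equally likely rank assignments) gives the two-sided p-value.
Step 5: p-value = 0.267677; compare to alpha = 0.1. fail to reject H0.

U_X = 10, p = 0.267677, fail to reject H0 at alpha = 0.1.


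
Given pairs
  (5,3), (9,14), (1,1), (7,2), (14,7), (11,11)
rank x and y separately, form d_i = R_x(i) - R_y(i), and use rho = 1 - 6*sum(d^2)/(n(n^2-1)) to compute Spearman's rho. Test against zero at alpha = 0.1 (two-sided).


Step 1: Rank x and y separately (midranks; no ties here).
rank(x): 5->2, 9->4, 1->1, 7->3, 14->6, 11->5
rank(y): 3->3, 14->6, 1->1, 2->2, 7->4, 11->5
Step 2: d_i = R_x(i) - R_y(i); compute d_i^2.
  (2-3)^2=1, (4-6)^2=4, (1-1)^2=0, (3-2)^2=1, (6-4)^2=4, (5-5)^2=0
sum(d^2) = 10.
Step 3: rho = 1 - 6*10 / (6*(6^2 - 1)) = 1 - 60/210 = 0.714286.
Step 4: Under H0, t = rho * sqrt((n-2)/(1-rho^2)) = 2.0412 ~ t(4).
Step 5: Two-sided p-value from the t-distribution with 4 df = 0.110787.
Step 6: alpha = 0.1. fail to reject H0.

rho = 0.7143, p = 0.110787, fail to reject H0 at alpha = 0.1.
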